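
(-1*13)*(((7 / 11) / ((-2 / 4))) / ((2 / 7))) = 637 / 11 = 57.91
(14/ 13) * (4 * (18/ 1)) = 1008/ 13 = 77.54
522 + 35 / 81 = 42317 / 81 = 522.43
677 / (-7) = -677 / 7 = -96.71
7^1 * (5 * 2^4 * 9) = 5040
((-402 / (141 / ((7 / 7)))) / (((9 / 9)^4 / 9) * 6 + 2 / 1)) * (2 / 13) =-201 / 1222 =-0.16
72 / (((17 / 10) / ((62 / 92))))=11160 / 391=28.54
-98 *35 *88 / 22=-13720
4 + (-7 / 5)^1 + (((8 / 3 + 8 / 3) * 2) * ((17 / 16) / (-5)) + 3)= 10 / 3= 3.33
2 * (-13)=-26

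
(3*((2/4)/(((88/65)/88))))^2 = 38025/4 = 9506.25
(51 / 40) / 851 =0.00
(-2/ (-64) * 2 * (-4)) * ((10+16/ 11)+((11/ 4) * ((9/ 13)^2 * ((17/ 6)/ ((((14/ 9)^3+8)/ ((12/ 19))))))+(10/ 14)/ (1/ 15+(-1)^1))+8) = -560750463649/ 118741855232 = -4.72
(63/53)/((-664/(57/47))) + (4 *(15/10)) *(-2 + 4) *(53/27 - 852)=-151846051615/14886216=-10200.45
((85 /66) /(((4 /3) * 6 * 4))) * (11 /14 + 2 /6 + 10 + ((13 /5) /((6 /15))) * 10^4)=232089695 /88704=2616.45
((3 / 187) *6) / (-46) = -9 / 4301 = -0.00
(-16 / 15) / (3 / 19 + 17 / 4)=-1216 / 5025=-0.24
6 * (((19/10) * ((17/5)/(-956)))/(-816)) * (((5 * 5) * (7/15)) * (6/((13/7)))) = 931/497120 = 0.00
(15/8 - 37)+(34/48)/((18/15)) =-4973/144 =-34.53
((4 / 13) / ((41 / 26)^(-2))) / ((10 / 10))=1681 / 2197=0.77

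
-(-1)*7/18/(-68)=-7/1224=-0.01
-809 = -809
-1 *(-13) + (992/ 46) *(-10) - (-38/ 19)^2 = -4753/ 23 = -206.65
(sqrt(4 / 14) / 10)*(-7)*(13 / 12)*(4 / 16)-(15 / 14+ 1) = -29 / 14-13*sqrt(14) / 480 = -2.17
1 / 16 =0.06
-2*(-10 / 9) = 20 / 9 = 2.22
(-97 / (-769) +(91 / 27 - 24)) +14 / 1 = -135032 / 20763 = -6.50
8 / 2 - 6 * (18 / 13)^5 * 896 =-10156832396 / 371293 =-27355.30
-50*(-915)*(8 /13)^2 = 2928000 /169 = 17325.44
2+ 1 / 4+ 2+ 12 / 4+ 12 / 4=41 / 4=10.25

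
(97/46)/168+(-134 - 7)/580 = -258347/1120560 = -0.23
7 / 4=1.75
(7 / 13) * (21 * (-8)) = -90.46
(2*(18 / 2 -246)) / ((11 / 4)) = -172.36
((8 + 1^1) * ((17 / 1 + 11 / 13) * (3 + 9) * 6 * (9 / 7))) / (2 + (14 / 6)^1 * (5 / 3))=12177216 / 4823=2524.82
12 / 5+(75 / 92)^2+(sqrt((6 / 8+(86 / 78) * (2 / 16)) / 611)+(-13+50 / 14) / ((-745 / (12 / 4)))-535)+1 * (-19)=-24316481369 / 44139760+sqrt(78114) / 7332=-550.86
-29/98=-0.30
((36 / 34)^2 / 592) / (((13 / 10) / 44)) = 8910 / 139009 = 0.06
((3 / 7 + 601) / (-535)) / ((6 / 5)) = -2105 / 2247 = -0.94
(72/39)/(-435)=-8/1885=-0.00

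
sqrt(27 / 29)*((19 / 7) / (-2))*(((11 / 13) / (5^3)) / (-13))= 627*sqrt(87) / 8576750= 0.00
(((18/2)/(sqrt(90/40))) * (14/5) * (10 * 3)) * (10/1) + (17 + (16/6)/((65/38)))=986419/195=5058.56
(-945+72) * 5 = -4365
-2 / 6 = -1 / 3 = -0.33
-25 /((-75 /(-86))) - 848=-2630 /3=-876.67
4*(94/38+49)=205.89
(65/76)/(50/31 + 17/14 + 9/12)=2821/11799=0.24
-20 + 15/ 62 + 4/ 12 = -19.42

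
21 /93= 7 /31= 0.23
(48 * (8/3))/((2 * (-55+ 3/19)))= -1.17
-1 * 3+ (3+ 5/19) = 5/19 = 0.26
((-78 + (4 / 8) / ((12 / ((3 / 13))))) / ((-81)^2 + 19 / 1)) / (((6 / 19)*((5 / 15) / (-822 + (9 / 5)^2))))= 3154457121 / 34216000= 92.19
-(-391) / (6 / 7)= 2737 / 6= 456.17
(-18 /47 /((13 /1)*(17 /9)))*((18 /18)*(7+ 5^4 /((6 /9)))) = -153009 /10387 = -14.73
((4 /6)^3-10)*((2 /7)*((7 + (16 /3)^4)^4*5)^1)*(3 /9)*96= -1600795847156197589383040 /8135830269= -196758756540892.83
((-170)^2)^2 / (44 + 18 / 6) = 835210000 / 47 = 17770425.53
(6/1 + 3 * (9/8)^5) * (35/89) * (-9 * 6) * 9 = -3178786275/1458176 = -2179.97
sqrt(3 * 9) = 3 * sqrt(3) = 5.20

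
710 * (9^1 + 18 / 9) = 7810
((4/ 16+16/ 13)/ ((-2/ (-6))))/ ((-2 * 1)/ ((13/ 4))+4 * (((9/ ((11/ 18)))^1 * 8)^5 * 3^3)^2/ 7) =41940815579817/ 2026939931913953084174534083137061408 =0.00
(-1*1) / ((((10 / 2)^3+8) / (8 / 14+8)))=-60 / 931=-0.06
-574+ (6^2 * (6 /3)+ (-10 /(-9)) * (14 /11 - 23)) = -52088 /99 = -526.14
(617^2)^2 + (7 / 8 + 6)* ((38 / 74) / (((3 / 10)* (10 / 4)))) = 32173153469107 / 222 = 144924114725.71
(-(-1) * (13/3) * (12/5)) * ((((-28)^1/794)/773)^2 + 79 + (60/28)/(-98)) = 26532265216856230/32302350219223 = 821.37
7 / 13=0.54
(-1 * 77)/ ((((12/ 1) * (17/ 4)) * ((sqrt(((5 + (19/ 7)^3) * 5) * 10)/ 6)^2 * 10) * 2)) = -26411/ 12146500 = -0.00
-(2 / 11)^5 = -32 / 161051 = -0.00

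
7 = 7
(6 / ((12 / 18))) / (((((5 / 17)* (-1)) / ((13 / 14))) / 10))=-1989 / 7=-284.14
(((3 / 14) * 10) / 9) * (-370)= -1850 / 21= -88.10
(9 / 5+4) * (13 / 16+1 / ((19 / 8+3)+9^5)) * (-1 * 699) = -124500083193 / 37794800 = -3294.11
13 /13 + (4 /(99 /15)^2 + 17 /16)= 37537 /17424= 2.15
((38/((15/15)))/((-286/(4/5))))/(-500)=19/89375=0.00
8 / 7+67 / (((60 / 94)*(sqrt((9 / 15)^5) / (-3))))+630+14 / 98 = 4419 / 7 - 15745*sqrt(15) / 54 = -497.98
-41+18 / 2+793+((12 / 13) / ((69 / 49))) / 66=7508885 / 9867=761.01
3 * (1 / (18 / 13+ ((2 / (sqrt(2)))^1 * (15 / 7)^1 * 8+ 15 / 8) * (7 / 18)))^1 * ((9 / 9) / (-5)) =2469168 / 164357195 - 1557504 * sqrt(2) / 32871439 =-0.05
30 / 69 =10 / 23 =0.43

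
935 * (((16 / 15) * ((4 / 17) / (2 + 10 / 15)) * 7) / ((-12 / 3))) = -154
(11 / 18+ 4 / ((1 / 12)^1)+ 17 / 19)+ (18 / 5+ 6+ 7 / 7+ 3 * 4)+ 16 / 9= 126341 / 1710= 73.88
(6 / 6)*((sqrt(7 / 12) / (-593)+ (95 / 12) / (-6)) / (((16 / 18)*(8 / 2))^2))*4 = -855 / 2048- 27*sqrt(21) / 303616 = -0.42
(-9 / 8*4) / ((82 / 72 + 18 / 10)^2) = -145800 / 279841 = -0.52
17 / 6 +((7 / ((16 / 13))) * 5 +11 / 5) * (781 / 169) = 5857613 / 40560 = 144.42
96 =96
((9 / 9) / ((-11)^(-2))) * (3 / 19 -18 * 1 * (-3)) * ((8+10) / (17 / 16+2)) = 731808 / 19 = 38516.21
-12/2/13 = -6/13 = -0.46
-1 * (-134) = 134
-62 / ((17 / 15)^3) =-209250 / 4913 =-42.59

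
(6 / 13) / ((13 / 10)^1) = 60 / 169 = 0.36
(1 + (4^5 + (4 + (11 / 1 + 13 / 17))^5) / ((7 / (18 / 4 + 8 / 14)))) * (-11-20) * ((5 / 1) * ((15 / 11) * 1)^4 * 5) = -275377290209709890625 / 145516884359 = -1892407822.11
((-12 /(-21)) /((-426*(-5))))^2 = 4 /55577025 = 0.00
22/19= 1.16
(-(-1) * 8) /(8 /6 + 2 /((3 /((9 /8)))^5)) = 393216 /66265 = 5.93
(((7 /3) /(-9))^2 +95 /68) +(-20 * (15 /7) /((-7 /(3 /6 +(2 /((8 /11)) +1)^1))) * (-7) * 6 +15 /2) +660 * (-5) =-1521228361 /347004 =-4383.89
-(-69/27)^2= -529/81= -6.53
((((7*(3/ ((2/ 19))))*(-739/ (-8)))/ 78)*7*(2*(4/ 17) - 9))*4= -99761305/ 1768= -56426.08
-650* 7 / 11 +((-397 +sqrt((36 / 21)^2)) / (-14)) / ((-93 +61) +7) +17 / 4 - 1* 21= -23258699 / 53900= -431.52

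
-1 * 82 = -82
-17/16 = -1.06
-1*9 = -9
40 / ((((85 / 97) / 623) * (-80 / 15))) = -181293 / 34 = -5332.15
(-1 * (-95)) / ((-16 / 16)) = -95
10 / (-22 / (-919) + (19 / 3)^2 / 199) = 16459290 / 371161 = 44.35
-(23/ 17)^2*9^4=-3470769/ 289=-12009.58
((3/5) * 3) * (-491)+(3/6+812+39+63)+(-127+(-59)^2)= 33847/10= 3384.70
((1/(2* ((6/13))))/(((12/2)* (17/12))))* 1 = 13/102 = 0.13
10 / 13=0.77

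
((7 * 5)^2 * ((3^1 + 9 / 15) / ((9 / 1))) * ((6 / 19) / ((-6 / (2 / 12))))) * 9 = -735 / 19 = -38.68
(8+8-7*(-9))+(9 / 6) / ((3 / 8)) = 83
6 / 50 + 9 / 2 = 231 / 50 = 4.62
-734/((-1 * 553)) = 734/553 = 1.33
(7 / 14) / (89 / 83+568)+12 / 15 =378279 / 472330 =0.80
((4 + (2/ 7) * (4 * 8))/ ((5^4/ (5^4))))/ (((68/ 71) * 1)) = 1633/ 119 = 13.72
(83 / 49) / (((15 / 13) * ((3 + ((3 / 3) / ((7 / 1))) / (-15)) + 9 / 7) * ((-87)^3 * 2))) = -1079 / 4139349858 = -0.00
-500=-500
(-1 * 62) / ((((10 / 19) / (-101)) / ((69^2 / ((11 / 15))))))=849681387 / 11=77243762.45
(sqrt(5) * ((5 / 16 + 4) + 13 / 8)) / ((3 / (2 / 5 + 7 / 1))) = 703 * sqrt(5) / 48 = 32.75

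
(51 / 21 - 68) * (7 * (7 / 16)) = -3213 / 16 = -200.81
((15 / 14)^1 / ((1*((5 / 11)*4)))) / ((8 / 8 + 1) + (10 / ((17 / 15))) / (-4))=-561 / 196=-2.86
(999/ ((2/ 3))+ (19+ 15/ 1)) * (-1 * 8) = -12260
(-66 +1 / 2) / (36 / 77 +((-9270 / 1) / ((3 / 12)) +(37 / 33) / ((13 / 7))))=393393 / 222696046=0.00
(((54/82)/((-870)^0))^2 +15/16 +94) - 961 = -23281953/26896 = -865.63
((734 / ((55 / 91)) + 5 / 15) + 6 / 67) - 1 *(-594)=1808.86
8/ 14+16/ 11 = 156/ 77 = 2.03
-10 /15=-2 /3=-0.67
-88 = -88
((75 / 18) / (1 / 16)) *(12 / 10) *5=400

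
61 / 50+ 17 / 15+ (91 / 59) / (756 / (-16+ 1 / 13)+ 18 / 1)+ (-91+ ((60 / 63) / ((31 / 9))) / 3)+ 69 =-709148893 / 36168475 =-19.61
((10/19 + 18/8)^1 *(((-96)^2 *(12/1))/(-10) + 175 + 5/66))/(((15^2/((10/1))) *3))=-757861571/1692900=-447.67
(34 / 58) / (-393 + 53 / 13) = -221 / 146624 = -0.00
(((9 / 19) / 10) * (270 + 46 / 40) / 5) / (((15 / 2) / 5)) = 1.71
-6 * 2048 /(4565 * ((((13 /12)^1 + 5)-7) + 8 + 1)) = -0.33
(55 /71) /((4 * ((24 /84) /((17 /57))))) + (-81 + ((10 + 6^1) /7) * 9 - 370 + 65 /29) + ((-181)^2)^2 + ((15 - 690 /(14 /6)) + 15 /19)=7053964055459971 /6572328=1073282413.09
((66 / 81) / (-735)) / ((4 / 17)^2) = -3179 / 158760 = -0.02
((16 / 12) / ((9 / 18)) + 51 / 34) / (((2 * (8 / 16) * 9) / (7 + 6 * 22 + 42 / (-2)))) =1475 / 27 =54.63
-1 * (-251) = 251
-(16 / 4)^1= -4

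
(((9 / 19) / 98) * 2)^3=729 / 806954491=0.00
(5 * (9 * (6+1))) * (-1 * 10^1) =-3150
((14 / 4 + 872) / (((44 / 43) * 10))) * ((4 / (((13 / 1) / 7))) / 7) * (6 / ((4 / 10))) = 225879 / 572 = 394.89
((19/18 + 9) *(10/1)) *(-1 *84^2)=-709520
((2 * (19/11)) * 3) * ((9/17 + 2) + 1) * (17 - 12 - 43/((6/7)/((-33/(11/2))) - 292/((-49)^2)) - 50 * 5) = -71590176/23749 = -3014.45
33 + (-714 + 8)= -673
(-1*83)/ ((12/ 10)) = -415/ 6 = -69.17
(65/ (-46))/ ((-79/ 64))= 2080/ 1817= 1.14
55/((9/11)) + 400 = 4205/9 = 467.22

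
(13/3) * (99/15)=143/5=28.60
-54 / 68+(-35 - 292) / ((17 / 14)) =-9183 / 34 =-270.09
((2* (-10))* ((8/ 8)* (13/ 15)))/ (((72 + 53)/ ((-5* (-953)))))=-49556/ 75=-660.75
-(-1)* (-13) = -13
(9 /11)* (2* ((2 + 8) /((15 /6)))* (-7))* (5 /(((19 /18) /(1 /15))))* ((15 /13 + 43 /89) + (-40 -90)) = 449112384 /241813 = 1857.27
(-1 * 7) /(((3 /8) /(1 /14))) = -4 /3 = -1.33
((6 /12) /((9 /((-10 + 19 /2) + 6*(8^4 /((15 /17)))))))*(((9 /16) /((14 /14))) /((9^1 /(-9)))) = -278523 /320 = -870.38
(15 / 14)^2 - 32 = -30.85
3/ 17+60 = 1023/ 17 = 60.18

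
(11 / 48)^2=121 / 2304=0.05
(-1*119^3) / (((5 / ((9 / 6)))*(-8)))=5055477 / 80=63193.46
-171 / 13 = -13.15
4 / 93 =0.04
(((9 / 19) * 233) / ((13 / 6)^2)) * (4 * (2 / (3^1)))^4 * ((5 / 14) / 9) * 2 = 94.36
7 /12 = 0.58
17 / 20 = 0.85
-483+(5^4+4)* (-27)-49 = -17515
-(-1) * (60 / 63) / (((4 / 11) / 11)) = 605 / 21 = 28.81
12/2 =6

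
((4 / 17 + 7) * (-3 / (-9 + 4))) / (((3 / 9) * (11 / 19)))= 21033 / 935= 22.50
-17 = -17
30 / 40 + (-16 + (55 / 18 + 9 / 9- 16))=-979 / 36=-27.19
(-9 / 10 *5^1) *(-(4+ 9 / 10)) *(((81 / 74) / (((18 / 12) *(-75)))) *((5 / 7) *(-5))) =567 / 740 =0.77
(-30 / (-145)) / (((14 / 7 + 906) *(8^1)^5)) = 3 / 431423488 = 0.00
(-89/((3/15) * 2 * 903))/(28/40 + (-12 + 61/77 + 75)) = -24475/6406011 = -0.00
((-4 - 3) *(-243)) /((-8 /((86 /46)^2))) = -3145149 /4232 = -743.18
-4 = -4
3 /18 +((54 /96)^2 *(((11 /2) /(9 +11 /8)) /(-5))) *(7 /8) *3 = 50107 /637440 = 0.08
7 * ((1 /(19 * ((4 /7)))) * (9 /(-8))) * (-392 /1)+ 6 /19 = 21633 /76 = 284.64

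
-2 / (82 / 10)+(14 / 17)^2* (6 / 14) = 0.05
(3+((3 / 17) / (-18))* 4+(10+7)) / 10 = 509 / 255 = 2.00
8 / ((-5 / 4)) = -32 / 5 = -6.40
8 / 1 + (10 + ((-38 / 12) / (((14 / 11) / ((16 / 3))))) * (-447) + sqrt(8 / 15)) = 2 * sqrt(30) / 15 + 124942 / 21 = 5950.35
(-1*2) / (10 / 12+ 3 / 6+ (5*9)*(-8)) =3 / 538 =0.01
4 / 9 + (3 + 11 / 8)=347 / 72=4.82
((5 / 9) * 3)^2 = 25 / 9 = 2.78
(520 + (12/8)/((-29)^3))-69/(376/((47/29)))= 101400199/195112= 519.70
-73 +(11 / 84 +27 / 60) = -7604 / 105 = -72.42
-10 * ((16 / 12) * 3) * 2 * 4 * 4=-1280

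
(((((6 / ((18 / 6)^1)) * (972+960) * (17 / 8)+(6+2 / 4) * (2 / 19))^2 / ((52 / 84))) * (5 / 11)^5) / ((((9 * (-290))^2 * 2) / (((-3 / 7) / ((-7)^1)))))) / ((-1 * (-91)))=760714515125 / 7288227377188758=0.00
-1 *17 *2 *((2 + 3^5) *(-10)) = 83300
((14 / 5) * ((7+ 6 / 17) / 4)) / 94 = 175 / 3196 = 0.05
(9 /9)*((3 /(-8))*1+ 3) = 21 /8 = 2.62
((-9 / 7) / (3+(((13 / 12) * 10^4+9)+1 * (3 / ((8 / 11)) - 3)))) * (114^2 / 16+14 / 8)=-15984 / 165655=-0.10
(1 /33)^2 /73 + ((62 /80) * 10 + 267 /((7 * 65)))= 1206209801 /144684540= 8.34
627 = 627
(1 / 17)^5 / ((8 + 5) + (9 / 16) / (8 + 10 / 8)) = 148 / 2744583581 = 0.00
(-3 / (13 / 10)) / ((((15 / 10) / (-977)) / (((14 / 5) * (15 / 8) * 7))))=718095 / 13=55238.08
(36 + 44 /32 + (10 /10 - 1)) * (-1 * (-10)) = 1495 /4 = 373.75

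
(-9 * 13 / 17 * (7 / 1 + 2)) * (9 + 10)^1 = -20007 / 17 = -1176.88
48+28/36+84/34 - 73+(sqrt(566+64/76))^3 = -3328/153+10770 * sqrt(204630)/361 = 13473.88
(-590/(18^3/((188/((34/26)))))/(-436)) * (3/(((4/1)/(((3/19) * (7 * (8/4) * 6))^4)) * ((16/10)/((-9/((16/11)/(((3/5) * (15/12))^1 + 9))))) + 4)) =0.03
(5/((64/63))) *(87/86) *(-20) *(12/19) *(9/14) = -528525/13072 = -40.43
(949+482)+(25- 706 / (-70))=51313 / 35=1466.09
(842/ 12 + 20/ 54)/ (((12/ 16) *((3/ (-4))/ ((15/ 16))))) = -19045/ 162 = -117.56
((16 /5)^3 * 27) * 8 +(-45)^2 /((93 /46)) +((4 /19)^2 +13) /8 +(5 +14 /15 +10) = 271842755749 /33573000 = 8097.06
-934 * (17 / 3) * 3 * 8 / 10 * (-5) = 63512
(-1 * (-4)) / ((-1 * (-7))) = 4 / 7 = 0.57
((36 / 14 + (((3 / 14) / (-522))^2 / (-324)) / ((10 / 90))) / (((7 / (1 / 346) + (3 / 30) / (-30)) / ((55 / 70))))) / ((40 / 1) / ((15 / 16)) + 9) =30213025865 / 1871281367264736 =0.00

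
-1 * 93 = -93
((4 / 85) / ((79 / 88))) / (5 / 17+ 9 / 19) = 0.07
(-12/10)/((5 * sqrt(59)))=-6 * sqrt(59)/1475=-0.03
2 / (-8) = -1 / 4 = -0.25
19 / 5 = 3.80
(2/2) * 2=2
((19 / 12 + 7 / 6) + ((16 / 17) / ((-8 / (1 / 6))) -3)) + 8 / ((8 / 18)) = 3617 / 204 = 17.73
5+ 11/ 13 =76/ 13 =5.85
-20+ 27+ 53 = 60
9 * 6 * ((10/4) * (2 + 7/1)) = 1215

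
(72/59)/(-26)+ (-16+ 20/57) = -686216/43719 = -15.70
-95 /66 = -1.44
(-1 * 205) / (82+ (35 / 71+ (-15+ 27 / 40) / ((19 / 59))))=-5.39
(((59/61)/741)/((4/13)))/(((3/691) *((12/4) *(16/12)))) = 40769/166896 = 0.24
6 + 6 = 12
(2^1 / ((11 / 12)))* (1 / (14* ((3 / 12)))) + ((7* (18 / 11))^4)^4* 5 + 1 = 141252702686830643116043834182104535 / 321648109045005127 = 439152908767968260.26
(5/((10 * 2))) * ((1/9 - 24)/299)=-215/10764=-0.02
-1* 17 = -17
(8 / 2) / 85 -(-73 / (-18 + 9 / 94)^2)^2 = -192542325068 / 40114969675605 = -0.00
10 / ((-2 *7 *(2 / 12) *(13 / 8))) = -240 / 91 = -2.64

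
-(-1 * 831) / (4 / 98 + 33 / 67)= 2728173 / 1751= 1558.07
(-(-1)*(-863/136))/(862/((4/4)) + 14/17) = -863/117344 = -0.01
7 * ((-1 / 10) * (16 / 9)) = -56 / 45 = -1.24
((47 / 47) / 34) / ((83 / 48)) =24 / 1411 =0.02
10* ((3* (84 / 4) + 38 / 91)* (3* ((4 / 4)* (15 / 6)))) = 4756.32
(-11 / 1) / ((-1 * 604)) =11 / 604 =0.02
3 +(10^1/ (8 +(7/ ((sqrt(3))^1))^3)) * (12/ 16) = 15435 * sqrt(3)/ 231842 +346143/ 115921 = 3.10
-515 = -515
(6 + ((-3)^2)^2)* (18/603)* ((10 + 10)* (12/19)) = 41760/1273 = 32.80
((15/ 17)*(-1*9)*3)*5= -2025/ 17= -119.12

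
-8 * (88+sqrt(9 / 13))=-704- 24 * sqrt(13) / 13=-710.66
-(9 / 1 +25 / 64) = -601 / 64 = -9.39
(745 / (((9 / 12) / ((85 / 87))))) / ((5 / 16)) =810560 / 261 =3105.59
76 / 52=19 / 13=1.46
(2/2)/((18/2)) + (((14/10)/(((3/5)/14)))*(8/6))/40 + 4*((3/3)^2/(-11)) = 46/55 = 0.84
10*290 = 2900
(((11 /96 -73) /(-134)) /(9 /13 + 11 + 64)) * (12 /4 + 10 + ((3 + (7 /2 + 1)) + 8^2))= 15372409 /25316352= 0.61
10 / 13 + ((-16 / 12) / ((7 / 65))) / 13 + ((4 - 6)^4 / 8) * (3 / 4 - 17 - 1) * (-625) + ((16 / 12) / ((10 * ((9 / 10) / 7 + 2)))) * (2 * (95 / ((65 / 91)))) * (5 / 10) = 584952831 / 27118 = 21570.65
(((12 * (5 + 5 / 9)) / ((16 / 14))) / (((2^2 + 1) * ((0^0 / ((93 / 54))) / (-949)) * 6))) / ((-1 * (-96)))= -1029665 / 31104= -33.10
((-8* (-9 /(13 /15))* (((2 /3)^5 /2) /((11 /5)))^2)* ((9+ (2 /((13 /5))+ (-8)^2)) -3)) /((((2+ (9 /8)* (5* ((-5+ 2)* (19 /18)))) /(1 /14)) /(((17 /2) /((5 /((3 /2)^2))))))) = -34816000 /382621239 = -0.09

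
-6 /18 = -1 /3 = -0.33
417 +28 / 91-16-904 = -6535 / 13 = -502.69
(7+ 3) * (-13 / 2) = -65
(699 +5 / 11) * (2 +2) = 30776 / 11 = 2797.82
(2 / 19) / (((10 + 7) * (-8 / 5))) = -5 / 1292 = -0.00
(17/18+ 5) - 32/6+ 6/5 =163/90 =1.81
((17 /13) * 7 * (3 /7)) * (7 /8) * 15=51.49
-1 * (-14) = 14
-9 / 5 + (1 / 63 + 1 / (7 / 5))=-337 / 315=-1.07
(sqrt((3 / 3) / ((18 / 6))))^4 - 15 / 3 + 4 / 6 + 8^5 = 294874 / 9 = 32763.78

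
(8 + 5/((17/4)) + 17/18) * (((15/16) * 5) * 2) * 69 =6546.97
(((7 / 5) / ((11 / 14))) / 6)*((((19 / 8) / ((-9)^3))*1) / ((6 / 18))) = -931 / 320760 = -0.00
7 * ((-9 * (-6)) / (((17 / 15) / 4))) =22680 / 17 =1334.12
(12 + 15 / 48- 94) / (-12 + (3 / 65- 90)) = 84955 / 106032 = 0.80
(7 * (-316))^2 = 4892944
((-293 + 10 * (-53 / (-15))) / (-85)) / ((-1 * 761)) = -773 / 194055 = -0.00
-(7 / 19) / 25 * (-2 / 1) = 0.03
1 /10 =0.10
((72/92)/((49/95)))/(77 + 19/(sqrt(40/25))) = 50160/2448649 - 21660 * sqrt(10)/17140543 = 0.02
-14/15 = -0.93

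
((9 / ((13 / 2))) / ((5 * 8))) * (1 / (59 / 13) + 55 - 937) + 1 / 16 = -373813 / 12272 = -30.46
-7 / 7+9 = 8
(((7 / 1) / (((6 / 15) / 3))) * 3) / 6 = 105 / 4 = 26.25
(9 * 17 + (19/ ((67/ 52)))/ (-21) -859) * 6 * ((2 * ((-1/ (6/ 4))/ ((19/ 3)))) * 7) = 7954640/ 1273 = 6248.74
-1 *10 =-10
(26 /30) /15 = 13 /225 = 0.06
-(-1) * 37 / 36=37 / 36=1.03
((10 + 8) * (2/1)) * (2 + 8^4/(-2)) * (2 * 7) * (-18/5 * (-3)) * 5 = -55683936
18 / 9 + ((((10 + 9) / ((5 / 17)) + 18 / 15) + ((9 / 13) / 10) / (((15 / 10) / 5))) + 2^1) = 4552 / 65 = 70.03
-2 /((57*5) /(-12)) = 8 /95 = 0.08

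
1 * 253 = 253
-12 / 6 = -2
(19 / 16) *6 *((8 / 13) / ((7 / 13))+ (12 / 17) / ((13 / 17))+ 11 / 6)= 40451 / 1456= 27.78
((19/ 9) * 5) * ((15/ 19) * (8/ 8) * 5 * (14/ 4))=875/ 6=145.83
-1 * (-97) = 97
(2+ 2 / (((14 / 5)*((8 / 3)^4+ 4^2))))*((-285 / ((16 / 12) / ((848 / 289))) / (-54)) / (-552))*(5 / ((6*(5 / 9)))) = -382121255 / 6021224832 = -0.06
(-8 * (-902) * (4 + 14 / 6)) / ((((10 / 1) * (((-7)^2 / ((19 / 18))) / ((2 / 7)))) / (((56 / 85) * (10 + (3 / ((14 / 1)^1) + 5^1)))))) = 369906592 / 1311975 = 281.95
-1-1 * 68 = -69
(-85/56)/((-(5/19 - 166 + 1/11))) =-3553/387744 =-0.01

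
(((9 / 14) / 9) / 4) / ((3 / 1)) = 1 / 168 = 0.01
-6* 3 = -18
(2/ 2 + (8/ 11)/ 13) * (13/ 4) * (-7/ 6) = -1057/ 264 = -4.00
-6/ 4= -3/ 2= -1.50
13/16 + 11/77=107/112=0.96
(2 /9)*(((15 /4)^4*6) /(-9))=-1875 /64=-29.30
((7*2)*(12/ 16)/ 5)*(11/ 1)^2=2541/ 10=254.10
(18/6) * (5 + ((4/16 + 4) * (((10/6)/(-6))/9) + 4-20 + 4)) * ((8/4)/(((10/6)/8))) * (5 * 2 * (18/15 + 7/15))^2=-4621000/81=-57049.38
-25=-25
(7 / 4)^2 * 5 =245 / 16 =15.31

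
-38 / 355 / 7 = -38 / 2485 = -0.02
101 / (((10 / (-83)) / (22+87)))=-913747 / 10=-91374.70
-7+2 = -5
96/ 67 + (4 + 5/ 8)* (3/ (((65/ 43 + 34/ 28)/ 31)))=23341597/ 146596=159.22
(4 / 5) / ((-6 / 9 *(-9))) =2 / 15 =0.13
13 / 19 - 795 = -15092 / 19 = -794.32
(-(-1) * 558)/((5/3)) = 1674/5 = 334.80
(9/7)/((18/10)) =5/7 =0.71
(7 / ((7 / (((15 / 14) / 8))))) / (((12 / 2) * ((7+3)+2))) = 0.00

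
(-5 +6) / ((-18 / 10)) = -5 / 9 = -0.56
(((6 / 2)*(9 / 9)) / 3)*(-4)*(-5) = 20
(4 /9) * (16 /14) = 32 /63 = 0.51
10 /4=5 /2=2.50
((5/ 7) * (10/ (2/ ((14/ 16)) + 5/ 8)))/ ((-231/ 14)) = -800/ 5379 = -0.15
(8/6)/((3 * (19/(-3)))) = -4/57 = -0.07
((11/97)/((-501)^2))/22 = 0.00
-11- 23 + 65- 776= -745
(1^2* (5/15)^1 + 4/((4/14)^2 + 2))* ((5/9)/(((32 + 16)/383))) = 220225/22032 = 10.00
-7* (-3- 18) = 147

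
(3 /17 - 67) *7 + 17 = -7663 /17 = -450.76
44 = 44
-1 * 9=-9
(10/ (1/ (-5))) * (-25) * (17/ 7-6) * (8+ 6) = -62500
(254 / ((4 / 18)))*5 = 5715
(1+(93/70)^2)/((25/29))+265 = 32855421/122500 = 268.21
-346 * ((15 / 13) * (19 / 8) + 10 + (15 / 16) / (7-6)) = -492185 / 104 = -4732.55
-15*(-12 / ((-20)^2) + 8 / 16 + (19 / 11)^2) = -125361 / 2420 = -51.80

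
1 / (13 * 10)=1 / 130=0.01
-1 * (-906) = 906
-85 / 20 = -17 / 4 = -4.25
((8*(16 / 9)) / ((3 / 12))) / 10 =256 / 45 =5.69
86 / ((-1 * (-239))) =86 / 239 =0.36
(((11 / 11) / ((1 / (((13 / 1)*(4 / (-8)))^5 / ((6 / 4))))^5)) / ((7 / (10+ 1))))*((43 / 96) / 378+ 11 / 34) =-15548552493408510185015423837636245 / 1100312840503296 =-14131028850209927468.28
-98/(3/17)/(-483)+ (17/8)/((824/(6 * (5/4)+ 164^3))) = 11376.48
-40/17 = -2.35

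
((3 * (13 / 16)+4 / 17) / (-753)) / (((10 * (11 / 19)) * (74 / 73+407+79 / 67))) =-67559383 / 45090205533120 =-0.00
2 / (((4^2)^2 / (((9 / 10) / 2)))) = 0.00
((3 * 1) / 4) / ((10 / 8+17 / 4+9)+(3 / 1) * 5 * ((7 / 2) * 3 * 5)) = 3 / 3208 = 0.00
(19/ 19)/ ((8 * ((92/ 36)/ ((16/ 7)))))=18/ 161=0.11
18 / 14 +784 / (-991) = 3431 / 6937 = 0.49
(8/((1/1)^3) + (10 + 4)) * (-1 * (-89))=1958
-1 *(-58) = 58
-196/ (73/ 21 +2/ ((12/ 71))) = -8232/ 643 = -12.80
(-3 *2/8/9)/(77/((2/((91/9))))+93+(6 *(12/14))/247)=-5187/30020194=-0.00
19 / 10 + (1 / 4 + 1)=63 / 20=3.15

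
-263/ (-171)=263/ 171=1.54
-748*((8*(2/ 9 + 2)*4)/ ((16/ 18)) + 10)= -67320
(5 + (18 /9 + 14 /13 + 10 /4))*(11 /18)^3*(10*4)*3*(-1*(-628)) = 574659250 /3159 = 181911.76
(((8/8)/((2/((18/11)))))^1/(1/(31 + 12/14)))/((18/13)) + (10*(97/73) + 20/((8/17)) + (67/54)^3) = 76.52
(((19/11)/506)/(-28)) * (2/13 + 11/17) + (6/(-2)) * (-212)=636.00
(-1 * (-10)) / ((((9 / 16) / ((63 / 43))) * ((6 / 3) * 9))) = 560 / 387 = 1.45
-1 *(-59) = 59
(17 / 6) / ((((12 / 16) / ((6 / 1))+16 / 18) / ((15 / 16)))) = 765 / 292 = 2.62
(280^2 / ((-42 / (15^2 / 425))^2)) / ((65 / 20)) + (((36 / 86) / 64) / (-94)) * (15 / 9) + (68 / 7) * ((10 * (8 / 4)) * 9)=5961009274635 / 3401617856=1752.40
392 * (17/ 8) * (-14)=-11662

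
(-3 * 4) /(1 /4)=-48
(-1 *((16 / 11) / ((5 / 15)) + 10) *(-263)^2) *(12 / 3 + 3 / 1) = -76500914 / 11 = -6954628.55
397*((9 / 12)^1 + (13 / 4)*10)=52801 / 4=13200.25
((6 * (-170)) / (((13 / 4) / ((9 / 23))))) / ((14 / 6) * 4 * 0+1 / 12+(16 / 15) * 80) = -88128 / 61295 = -1.44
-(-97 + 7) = 90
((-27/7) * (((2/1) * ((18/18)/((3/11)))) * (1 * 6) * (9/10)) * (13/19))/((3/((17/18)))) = -21879/665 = -32.90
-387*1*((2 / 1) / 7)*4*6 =-18576 / 7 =-2653.71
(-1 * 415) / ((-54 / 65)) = 499.54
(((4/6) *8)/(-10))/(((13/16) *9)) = -0.07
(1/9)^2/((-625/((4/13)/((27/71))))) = -284/17769375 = -0.00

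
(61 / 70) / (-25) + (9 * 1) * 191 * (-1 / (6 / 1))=-250718 / 875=-286.53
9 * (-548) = -4932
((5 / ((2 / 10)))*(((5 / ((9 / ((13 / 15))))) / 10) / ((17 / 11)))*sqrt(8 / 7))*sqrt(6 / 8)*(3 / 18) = 715*sqrt(42) / 38556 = 0.12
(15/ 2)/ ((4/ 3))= 45/ 8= 5.62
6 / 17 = 0.35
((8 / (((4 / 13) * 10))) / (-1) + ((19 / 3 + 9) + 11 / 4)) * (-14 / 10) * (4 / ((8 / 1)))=-6503 / 600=-10.84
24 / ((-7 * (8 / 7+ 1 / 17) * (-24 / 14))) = 238 / 143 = 1.66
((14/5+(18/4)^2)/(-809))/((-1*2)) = 461/32360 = 0.01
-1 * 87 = -87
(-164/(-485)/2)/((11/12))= 984/5335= 0.18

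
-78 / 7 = -11.14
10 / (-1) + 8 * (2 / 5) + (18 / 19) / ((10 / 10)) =-556 / 95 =-5.85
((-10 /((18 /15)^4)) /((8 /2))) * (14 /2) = -21875 /2592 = -8.44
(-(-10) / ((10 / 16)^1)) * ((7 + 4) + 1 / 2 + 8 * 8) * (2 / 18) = 1208 / 9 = 134.22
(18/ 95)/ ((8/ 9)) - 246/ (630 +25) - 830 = -8265097/ 9956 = -830.16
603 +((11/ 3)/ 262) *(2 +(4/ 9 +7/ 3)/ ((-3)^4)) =345531695/ 572994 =603.03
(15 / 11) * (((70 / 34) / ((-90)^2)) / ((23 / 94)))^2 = 108241 / 73557164340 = 0.00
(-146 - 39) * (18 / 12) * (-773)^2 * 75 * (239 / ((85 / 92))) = -54688871601450 / 17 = -3216992447144.12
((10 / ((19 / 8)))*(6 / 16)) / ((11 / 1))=30 / 209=0.14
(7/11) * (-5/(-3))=35/33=1.06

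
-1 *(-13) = 13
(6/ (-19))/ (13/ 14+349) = -28/ 31027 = -0.00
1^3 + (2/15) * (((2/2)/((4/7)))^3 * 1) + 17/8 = 1843/480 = 3.84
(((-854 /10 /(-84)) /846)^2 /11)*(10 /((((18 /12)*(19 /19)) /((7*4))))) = 26047 /1062838260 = 0.00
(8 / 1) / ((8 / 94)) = 94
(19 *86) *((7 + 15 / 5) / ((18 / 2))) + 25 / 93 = 506615 / 279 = 1815.82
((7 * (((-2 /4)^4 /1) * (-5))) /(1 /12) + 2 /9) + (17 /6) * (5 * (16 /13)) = -4021 /468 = -8.59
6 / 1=6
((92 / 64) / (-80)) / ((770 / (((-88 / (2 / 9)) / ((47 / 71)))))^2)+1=856536617 / 865928000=0.99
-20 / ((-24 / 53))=265 / 6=44.17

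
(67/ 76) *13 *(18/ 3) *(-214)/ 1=-279591/ 19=-14715.32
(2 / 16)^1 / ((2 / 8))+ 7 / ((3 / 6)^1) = 29 / 2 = 14.50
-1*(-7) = 7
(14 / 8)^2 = 49 / 16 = 3.06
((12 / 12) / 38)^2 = 1 / 1444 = 0.00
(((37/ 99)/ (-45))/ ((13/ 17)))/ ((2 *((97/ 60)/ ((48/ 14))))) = -10064/ 873873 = -0.01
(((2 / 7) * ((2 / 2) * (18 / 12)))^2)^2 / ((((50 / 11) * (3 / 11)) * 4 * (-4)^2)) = 0.00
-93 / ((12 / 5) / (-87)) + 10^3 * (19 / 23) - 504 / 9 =381003 / 92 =4141.34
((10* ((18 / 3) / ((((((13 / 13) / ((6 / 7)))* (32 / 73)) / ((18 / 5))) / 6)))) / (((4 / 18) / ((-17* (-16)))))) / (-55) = -21712536 / 385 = -56396.20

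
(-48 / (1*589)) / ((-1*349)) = 48 / 205561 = 0.00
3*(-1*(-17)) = 51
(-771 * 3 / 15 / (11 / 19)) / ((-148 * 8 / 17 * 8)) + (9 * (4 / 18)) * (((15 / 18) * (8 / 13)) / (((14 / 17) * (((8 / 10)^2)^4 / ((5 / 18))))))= 416161679243 / 163839836160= 2.54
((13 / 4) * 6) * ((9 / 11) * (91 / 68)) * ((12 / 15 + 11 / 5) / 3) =31941 / 1496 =21.35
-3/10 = -0.30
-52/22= -26/11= -2.36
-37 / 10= -3.70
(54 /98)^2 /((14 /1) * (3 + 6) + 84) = 243 /168070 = 0.00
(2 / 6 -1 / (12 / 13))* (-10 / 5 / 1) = 3 / 2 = 1.50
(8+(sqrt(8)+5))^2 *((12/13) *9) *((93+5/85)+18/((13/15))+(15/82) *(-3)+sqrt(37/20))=54 *(9061 *sqrt(185)+10264235) *(2 *sqrt(2)+13)^2/588965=238610.70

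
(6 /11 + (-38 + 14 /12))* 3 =-2395 /22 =-108.86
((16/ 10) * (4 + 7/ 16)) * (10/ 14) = 71/ 14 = 5.07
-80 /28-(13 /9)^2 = -2803 /567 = -4.94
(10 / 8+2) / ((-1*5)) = -13 / 20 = -0.65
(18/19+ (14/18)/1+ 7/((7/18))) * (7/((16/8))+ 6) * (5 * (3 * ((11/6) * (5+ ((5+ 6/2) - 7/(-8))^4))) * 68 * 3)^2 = 227361115390084742.68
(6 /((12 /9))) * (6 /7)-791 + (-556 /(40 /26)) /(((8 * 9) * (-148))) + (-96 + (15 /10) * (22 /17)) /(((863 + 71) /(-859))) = -2074436113109 /2960929440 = -700.60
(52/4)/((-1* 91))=-1/7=-0.14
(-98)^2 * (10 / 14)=6860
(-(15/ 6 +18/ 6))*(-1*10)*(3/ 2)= 165/ 2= 82.50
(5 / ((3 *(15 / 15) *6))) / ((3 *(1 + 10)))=5 / 594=0.01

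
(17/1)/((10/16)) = 136/5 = 27.20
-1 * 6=-6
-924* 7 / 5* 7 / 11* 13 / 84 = -637 / 5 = -127.40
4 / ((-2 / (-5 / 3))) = 10 / 3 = 3.33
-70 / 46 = -35 / 23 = -1.52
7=7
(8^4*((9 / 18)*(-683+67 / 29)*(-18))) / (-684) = -20213760 / 551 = -36685.59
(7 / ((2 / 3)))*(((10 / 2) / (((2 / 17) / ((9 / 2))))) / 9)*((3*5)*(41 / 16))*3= 3293325 / 128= 25729.10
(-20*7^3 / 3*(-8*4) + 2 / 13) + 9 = 73182.49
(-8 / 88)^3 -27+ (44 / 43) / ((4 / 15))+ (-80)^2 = 364965481 / 57233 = 6376.84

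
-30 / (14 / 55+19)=-1.56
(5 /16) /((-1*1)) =-0.31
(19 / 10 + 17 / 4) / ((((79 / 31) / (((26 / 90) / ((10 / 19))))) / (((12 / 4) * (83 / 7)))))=26056771 / 553000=47.12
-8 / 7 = -1.14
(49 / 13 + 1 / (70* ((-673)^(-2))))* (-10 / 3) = -5891507 / 273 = -21580.61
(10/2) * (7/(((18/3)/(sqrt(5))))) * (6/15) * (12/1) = 28 * sqrt(5) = 62.61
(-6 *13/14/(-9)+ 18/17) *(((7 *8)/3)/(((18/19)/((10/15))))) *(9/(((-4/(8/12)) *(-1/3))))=45524/459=99.18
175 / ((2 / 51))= 8925 / 2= 4462.50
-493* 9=-4437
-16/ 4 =-4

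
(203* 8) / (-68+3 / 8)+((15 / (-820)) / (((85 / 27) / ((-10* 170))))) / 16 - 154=-62957631 / 354896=-177.40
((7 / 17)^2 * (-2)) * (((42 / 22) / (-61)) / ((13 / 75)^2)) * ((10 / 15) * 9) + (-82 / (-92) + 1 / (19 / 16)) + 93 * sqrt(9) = 8101752854271 / 28642999814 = 282.85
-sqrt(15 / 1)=-sqrt(15)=-3.87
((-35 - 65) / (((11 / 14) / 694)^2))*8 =-75520524800 / 121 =-624136568.60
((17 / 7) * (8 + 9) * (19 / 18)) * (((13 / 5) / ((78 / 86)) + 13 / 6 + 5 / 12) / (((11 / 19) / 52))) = 147834193 / 6930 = 21332.50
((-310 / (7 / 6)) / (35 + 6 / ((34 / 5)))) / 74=-1581 / 15799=-0.10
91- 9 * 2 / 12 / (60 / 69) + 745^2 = 22204571 / 40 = 555114.28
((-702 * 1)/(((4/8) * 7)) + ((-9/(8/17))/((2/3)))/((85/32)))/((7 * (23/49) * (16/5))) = -3699/184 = -20.10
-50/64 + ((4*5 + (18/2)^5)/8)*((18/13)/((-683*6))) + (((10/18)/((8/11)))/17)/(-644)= -5732239661/1749731256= -3.28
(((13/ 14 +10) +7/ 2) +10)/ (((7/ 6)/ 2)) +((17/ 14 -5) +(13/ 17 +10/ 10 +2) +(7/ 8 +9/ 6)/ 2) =573691/ 13328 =43.04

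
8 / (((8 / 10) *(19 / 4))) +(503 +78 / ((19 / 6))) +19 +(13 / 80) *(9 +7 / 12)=2007473 / 3648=550.29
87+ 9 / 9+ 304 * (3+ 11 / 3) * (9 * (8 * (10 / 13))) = 1460344 / 13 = 112334.15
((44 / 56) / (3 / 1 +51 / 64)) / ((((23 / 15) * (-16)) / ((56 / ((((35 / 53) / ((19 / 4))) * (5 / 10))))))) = -88616 / 13041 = -6.80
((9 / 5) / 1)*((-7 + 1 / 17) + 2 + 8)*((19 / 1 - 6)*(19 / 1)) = 115596 / 85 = 1359.95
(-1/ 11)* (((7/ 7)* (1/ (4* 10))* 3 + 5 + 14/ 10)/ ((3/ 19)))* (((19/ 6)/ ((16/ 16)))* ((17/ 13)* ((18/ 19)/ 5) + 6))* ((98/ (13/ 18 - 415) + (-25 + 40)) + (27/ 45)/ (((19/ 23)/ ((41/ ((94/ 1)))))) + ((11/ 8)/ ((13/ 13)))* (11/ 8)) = -6022548735726257/ 4811375712000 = -1251.73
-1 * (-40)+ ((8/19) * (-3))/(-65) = 40.02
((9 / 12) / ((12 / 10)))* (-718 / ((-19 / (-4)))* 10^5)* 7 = -1256500000 / 19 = -66131578.95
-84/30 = -14/5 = -2.80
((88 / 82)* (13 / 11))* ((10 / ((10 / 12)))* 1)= 624 / 41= 15.22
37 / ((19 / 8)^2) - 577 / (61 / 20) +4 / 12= -12042455 / 66063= -182.29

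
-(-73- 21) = 94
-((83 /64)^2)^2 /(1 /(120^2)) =-10678122225 /262144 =-40733.80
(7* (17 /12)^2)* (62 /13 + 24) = 378301 /936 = 404.17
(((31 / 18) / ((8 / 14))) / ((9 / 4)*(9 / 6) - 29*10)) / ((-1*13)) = 0.00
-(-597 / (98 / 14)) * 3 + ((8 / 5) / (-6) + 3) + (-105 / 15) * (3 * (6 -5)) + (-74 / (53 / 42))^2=1084340843 / 294945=3676.42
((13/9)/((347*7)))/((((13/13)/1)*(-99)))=-13/2164239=-0.00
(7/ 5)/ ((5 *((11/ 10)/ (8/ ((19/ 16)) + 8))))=784/ 209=3.75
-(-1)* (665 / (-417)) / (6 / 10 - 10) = 3325 / 19599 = 0.17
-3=-3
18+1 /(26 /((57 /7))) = 3333 /182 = 18.31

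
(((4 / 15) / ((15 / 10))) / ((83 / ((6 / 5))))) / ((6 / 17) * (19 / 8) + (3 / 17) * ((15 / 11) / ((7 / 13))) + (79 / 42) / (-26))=544544 / 256945175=0.00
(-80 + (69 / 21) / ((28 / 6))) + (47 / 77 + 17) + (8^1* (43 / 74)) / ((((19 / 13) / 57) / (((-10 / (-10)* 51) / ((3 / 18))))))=2210294155 / 39886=55415.29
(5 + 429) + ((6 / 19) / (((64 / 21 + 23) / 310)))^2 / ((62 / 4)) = 46976702066 / 108014449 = 434.91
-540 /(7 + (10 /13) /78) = -136890 /1777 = -77.03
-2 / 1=-2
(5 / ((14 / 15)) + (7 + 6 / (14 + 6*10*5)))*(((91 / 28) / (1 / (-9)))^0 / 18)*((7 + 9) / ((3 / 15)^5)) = 340037500 / 9891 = 34378.48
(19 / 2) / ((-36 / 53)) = -1007 / 72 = -13.99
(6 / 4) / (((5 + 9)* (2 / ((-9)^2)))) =243 / 56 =4.34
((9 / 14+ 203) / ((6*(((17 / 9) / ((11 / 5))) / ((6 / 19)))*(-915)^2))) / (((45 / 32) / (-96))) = -16056832 / 15774714375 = -0.00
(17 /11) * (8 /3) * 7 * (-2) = -1904 /33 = -57.70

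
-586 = -586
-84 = -84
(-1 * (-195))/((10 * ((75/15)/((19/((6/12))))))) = 741/5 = 148.20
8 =8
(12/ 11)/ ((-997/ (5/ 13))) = -60/ 142571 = -0.00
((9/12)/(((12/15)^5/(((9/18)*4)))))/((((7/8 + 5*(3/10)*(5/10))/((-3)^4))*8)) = 759375/26624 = 28.52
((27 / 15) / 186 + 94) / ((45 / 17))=35.51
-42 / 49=-6 / 7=-0.86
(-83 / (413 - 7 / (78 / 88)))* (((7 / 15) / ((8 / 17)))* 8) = -18343 / 11285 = -1.63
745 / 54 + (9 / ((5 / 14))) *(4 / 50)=106733 / 6750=15.81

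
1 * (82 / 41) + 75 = 77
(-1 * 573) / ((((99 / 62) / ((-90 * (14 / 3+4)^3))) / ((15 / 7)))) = 10406749600 / 231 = 45050864.07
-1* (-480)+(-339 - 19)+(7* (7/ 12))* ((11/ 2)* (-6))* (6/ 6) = -51/ 4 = -12.75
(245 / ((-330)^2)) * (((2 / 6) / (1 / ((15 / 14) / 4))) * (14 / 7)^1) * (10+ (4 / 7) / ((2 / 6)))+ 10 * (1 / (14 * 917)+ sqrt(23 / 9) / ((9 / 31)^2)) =306739 / 55922328+ 9610 * sqrt(23) / 243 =189.67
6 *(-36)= -216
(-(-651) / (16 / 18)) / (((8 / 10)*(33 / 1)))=9765 / 352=27.74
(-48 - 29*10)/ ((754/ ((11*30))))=-4290/ 29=-147.93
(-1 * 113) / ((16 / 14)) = -791 / 8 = -98.88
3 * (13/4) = 39/4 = 9.75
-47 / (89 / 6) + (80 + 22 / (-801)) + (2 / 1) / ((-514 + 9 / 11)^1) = 347262778 / 4521645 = 76.80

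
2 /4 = 1 /2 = 0.50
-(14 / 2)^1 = -7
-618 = -618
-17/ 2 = -8.50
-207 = -207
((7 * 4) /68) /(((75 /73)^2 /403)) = 15033109 /95625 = 157.21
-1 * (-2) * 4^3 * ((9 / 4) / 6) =48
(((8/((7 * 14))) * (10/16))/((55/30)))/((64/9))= 135/34496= 0.00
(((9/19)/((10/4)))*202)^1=3636/95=38.27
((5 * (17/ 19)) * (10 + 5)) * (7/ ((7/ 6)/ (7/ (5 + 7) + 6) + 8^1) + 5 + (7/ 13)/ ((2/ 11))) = 591.71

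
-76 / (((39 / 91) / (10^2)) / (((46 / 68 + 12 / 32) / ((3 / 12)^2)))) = -15215200 / 51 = -298337.25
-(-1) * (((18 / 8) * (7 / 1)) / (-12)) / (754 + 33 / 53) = -0.00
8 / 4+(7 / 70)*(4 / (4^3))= 321 / 160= 2.01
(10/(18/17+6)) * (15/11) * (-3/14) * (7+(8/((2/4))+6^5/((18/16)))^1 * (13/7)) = -22978815/4312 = -5329.04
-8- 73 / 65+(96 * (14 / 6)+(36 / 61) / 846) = 40043519 / 186355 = 214.88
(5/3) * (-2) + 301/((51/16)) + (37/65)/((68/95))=243701/2652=91.89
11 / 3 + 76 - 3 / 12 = 953 / 12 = 79.42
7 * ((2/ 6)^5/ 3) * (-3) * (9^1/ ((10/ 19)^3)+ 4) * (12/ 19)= -460117/ 384750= -1.20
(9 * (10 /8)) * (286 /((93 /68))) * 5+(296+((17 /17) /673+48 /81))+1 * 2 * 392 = 7234754875 /563301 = 12843.50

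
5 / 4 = 1.25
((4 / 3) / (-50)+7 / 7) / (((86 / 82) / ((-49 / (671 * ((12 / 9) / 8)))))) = -0.41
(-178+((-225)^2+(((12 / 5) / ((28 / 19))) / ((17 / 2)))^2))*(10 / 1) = 35719024342 / 70805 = 504470.37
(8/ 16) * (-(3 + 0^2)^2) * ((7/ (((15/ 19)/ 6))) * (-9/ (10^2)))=10773/ 500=21.55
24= 24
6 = 6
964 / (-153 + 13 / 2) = -1928 / 293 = -6.58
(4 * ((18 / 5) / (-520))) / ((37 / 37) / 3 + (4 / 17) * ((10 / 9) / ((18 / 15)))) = -4131 / 82225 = -0.05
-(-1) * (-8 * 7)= -56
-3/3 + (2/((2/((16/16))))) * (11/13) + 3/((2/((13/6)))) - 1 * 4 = -47/52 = -0.90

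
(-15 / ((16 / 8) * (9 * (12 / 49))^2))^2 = 144120025 / 60466176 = 2.38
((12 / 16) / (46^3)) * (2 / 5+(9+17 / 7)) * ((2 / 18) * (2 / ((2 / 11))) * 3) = 99 / 296240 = 0.00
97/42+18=20.31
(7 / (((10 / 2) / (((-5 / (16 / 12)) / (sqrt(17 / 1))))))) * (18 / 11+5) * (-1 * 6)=4599 * sqrt(17) / 374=50.70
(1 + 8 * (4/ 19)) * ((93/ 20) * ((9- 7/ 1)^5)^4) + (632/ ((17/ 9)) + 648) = 21138519744/ 1615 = 13088866.71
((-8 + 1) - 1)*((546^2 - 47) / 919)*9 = -21460968 / 919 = -23352.52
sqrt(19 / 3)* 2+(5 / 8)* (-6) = -15 / 4+2* sqrt(57) / 3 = 1.28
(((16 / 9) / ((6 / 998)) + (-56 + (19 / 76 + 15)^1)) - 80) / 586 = 0.30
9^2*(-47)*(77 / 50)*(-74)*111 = 1203921873 / 25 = 48156874.92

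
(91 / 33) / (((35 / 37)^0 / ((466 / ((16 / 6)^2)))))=63609 / 352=180.71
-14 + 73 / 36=-431 / 36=-11.97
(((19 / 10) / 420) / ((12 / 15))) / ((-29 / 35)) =-19 / 2784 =-0.01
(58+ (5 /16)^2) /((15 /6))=14873 /640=23.24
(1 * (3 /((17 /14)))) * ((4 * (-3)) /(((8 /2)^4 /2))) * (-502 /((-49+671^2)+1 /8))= 15813 /61226129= 0.00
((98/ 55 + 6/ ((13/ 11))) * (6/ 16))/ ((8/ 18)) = 16551/ 2860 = 5.79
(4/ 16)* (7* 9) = 63/ 4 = 15.75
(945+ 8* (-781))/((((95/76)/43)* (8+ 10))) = -456058/45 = -10134.62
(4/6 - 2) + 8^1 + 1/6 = 6.83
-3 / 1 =-3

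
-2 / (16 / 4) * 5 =-5 / 2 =-2.50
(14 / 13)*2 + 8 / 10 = 192 / 65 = 2.95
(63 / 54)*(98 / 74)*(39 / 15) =4459 / 1110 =4.02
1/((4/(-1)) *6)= -1/24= -0.04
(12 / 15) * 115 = 92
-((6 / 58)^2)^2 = -81 / 707281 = -0.00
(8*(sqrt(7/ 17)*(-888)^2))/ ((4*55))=1577088*sqrt(119)/ 935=18400.00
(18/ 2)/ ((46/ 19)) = 3.72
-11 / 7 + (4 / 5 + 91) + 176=9318 / 35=266.23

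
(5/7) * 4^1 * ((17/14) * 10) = 1700/49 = 34.69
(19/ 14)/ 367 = 19/ 5138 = 0.00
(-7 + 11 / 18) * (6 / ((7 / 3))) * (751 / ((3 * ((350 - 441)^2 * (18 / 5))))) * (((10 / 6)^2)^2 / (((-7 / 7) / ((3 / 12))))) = 0.27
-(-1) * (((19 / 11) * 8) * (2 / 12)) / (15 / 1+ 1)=19 / 132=0.14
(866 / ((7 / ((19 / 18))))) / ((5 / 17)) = 139859 / 315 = 444.00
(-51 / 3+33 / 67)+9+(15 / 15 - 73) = -5327 / 67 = -79.51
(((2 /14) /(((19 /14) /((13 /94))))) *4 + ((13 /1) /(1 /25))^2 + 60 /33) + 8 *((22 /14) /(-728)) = 660933770006 /6257251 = 105626.86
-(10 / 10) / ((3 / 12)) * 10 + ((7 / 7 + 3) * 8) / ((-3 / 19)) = -728 / 3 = -242.67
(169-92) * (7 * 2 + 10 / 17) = 19096 / 17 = 1123.29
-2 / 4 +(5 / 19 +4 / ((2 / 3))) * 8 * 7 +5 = 13499 / 38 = 355.24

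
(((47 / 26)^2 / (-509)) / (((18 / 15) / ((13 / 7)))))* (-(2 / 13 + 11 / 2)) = 77315 / 1376336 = 0.06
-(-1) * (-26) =-26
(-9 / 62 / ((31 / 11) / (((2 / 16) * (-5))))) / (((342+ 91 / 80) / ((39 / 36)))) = 10725 / 105521644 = 0.00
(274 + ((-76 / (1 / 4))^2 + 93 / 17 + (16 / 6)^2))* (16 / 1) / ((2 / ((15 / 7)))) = 567339800 / 357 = 1589187.11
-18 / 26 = -9 / 13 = -0.69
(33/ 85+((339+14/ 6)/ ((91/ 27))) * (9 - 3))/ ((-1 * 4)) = -4703163/ 30940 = -152.01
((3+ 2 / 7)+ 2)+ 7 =86 / 7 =12.29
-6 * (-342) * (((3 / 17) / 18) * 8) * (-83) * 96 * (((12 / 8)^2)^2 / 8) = -13795596 / 17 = -811505.65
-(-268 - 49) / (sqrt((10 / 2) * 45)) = 317 / 15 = 21.13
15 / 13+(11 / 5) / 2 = 293 / 130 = 2.25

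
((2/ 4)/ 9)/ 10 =1/ 180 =0.01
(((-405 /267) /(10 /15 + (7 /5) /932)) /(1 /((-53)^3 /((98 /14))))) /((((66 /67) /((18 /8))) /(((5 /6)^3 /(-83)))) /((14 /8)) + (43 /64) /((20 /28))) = -150602901285600000 /108988276830947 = -1381.83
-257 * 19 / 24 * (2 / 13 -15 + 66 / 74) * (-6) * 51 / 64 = -208938687 / 15392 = -13574.50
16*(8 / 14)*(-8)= -512 / 7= -73.14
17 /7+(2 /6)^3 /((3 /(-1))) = 1370 /567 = 2.42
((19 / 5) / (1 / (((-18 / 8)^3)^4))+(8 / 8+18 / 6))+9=5367251712179 / 83886080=63982.63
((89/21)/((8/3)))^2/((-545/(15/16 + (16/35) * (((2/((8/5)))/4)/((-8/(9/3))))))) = -784179/191421440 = -0.00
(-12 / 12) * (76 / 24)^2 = -361 / 36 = -10.03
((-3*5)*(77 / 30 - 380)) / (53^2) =11323 / 5618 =2.02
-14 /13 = -1.08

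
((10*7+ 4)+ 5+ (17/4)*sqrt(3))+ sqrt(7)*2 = 2*sqrt(7)+ 17*sqrt(3)/4+ 79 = 91.65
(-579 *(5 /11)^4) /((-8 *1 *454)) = 361875 /53176112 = 0.01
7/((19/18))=126/19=6.63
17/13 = 1.31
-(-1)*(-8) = -8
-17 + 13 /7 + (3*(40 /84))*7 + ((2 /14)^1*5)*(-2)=-46 /7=-6.57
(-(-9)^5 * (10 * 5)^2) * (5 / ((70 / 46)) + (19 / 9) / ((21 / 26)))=6096262500 / 7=870894642.86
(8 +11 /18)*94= 7285 /9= 809.44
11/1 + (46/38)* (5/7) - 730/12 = -39077/798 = -48.97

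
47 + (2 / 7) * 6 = 341 / 7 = 48.71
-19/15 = -1.27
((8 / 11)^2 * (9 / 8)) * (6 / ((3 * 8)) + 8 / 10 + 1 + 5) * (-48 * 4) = -487296 / 605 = -805.45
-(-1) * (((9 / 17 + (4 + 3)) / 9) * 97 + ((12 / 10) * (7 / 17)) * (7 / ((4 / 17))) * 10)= 34907 / 153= 228.15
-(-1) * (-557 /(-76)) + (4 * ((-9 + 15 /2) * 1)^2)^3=55961 /76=736.33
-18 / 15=-6 / 5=-1.20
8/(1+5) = 4/3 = 1.33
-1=-1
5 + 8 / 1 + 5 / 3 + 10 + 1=77 / 3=25.67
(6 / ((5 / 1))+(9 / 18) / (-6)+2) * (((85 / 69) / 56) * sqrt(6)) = 0.17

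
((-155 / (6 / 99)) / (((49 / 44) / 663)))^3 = -3529858543802255551.84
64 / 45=1.42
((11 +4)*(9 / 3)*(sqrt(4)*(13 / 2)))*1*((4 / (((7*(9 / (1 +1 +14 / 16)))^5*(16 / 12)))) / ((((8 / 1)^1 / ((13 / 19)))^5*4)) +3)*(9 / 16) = 686031361907269653151797115 / 694935219405750496395264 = 987.19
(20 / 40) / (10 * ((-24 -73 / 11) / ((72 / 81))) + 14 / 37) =-814 / 560489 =-0.00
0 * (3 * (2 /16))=0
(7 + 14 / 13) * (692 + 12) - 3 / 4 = 295641 / 52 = 5685.40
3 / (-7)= -3 / 7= -0.43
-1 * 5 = -5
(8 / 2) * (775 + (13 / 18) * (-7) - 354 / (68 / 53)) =302348 / 153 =1976.13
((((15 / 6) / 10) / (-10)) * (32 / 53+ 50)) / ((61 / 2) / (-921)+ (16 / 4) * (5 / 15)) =-1235061 / 1269350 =-0.97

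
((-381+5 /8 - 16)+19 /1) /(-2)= 3019 /16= 188.69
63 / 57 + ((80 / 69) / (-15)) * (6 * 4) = -983 / 1311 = -0.75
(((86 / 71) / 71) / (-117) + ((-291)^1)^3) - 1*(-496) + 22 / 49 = -712145700537455 / 28900053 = -24641674.55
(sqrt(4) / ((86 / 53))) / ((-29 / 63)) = -3339 / 1247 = -2.68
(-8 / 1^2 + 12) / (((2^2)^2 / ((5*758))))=1895 / 2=947.50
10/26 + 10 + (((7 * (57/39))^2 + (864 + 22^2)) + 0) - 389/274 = 67682403/46306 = 1461.63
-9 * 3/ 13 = -27/ 13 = -2.08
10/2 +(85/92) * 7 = 1055/92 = 11.47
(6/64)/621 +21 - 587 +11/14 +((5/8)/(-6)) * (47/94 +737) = -14884987/23184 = -642.04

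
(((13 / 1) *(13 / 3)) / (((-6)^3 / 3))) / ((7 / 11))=-1859 / 1512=-1.23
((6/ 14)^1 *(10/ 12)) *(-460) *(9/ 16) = -92.41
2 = 2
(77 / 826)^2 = 121 / 13924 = 0.01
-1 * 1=-1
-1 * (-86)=86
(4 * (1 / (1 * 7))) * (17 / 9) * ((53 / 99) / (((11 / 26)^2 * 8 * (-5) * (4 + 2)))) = -0.01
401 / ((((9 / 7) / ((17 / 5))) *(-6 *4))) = -47719 / 1080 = -44.18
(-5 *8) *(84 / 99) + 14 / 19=-20818 / 627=-33.20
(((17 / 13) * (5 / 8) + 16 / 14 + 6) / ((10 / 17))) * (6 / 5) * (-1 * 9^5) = -958881.14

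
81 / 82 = 0.99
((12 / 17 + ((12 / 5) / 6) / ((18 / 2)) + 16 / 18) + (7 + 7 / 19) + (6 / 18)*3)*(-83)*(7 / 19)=-28170947 / 92055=-306.02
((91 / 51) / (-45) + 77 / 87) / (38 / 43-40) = -1209719 / 55972755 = -0.02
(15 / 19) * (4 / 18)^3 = 40 / 4617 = 0.01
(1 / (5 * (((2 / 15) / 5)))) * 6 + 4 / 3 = 139 / 3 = 46.33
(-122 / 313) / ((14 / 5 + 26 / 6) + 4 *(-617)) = 1830 / 11553769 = 0.00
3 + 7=10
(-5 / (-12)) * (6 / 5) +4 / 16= 3 / 4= 0.75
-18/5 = -3.60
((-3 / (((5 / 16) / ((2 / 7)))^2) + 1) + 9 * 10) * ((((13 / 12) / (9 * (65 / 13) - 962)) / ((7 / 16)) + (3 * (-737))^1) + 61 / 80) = -369113043524129 / 1887186000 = -195589.12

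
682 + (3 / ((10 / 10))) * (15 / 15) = 685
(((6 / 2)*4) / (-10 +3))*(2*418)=-10032 / 7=-1433.14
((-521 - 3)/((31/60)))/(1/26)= -817440/31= -26369.03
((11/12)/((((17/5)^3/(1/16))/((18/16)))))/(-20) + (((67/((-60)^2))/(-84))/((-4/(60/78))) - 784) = -96909859014949/123609507840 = -784.00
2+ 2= 4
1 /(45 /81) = 1.80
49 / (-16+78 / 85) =-4165 / 1282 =-3.25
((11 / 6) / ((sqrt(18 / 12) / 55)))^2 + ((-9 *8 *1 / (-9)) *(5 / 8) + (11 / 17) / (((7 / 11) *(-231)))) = 305123537 / 44982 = 6783.24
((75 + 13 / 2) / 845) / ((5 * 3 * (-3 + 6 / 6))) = -163 / 50700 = -0.00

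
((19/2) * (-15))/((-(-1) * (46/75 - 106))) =1125/832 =1.35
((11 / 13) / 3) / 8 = 11 / 312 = 0.04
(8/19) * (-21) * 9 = -1512/19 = -79.58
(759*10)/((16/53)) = 201135/8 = 25141.88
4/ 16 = 1/ 4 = 0.25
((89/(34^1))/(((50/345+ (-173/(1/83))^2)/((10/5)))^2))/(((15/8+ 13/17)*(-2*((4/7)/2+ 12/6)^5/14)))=-49851293121/4761780183159886875587969024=-0.00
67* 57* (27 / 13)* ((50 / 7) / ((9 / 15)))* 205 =1761513750 / 91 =19357293.96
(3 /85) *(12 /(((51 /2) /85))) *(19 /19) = 24 /17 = 1.41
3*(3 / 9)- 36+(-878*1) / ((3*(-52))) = -2291 / 78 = -29.37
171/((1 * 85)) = 2.01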